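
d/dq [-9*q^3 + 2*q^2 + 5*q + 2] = -27*q^2 + 4*q + 5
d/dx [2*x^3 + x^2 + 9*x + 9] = 6*x^2 + 2*x + 9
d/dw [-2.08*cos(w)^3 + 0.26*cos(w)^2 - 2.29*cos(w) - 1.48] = (6.24*cos(w)^2 - 0.52*cos(w) + 2.29)*sin(w)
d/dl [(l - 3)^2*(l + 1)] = (l - 3)*(3*l - 1)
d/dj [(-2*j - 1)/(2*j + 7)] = -12/(2*j + 7)^2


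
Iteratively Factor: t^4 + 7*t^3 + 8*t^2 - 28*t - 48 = (t + 2)*(t^3 + 5*t^2 - 2*t - 24) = (t + 2)*(t + 3)*(t^2 + 2*t - 8) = (t - 2)*(t + 2)*(t + 3)*(t + 4)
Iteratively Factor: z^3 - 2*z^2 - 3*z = (z - 3)*(z^2 + z) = (z - 3)*(z + 1)*(z)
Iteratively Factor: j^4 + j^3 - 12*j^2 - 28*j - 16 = (j + 1)*(j^3 - 12*j - 16) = (j + 1)*(j + 2)*(j^2 - 2*j - 8) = (j + 1)*(j + 2)^2*(j - 4)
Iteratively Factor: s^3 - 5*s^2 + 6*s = (s - 3)*(s^2 - 2*s) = (s - 3)*(s - 2)*(s)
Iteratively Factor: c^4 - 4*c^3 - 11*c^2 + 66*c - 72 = (c - 3)*(c^3 - c^2 - 14*c + 24) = (c - 3)*(c + 4)*(c^2 - 5*c + 6) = (c - 3)*(c - 2)*(c + 4)*(c - 3)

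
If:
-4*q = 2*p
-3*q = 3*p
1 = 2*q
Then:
No Solution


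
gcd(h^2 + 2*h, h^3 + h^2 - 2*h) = h^2 + 2*h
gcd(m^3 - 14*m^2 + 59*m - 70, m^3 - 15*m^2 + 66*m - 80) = m^2 - 7*m + 10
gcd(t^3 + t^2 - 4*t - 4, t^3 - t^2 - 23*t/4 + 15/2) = t - 2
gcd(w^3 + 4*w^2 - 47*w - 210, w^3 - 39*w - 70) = w^2 - 2*w - 35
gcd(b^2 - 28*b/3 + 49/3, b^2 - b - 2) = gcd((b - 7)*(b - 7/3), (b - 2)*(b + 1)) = 1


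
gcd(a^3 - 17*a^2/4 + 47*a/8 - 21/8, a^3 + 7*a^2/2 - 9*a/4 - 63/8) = a - 3/2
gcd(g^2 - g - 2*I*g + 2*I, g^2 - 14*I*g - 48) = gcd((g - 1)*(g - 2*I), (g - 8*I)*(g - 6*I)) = 1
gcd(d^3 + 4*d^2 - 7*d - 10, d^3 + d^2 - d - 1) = d + 1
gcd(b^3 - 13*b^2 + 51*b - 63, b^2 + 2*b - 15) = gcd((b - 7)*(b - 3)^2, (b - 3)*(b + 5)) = b - 3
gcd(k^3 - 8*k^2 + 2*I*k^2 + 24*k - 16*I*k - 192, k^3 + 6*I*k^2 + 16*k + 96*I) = k^2 + 2*I*k + 24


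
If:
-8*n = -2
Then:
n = 1/4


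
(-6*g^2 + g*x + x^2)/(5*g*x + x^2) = (-6*g^2 + g*x + x^2)/(x*(5*g + x))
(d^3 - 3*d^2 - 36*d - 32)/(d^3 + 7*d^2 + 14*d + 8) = (d - 8)/(d + 2)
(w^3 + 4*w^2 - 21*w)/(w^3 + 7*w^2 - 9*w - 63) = w/(w + 3)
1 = 1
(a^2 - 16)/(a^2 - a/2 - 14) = 2*(a + 4)/(2*a + 7)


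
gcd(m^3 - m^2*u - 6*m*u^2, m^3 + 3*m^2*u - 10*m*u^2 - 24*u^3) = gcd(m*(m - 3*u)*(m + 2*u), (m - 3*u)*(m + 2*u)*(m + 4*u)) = -m^2 + m*u + 6*u^2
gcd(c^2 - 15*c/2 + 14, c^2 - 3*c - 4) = c - 4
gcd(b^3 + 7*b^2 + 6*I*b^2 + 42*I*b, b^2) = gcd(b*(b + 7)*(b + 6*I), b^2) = b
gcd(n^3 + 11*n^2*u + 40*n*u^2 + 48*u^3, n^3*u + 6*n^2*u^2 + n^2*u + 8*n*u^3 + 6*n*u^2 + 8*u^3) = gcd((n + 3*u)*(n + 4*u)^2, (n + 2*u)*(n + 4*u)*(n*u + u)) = n + 4*u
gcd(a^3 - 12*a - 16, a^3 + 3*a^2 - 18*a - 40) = a^2 - 2*a - 8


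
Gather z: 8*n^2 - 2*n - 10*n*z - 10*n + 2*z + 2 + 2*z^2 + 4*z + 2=8*n^2 - 12*n + 2*z^2 + z*(6 - 10*n) + 4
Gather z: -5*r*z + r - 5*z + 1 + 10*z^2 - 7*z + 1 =r + 10*z^2 + z*(-5*r - 12) + 2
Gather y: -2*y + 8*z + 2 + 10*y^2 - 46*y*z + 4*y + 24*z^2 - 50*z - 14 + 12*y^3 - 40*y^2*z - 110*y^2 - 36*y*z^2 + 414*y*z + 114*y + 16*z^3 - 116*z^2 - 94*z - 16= 12*y^3 + y^2*(-40*z - 100) + y*(-36*z^2 + 368*z + 116) + 16*z^3 - 92*z^2 - 136*z - 28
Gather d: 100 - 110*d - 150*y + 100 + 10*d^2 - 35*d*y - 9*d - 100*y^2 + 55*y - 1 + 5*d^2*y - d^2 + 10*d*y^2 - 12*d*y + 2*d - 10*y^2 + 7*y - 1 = d^2*(5*y + 9) + d*(10*y^2 - 47*y - 117) - 110*y^2 - 88*y + 198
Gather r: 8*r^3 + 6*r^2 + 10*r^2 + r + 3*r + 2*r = 8*r^3 + 16*r^2 + 6*r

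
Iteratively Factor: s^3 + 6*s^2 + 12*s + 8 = (s + 2)*(s^2 + 4*s + 4) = (s + 2)^2*(s + 2)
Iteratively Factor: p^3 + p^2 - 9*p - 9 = (p + 1)*(p^2 - 9) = (p + 1)*(p + 3)*(p - 3)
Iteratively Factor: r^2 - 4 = (r - 2)*(r + 2)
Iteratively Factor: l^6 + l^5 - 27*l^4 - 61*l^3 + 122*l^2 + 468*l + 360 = (l + 3)*(l^5 - 2*l^4 - 21*l^3 + 2*l^2 + 116*l + 120) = (l + 2)*(l + 3)*(l^4 - 4*l^3 - 13*l^2 + 28*l + 60) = (l - 5)*(l + 2)*(l + 3)*(l^3 + l^2 - 8*l - 12) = (l - 5)*(l + 2)^2*(l + 3)*(l^2 - l - 6) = (l - 5)*(l + 2)^3*(l + 3)*(l - 3)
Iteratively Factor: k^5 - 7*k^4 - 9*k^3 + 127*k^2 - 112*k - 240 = (k - 3)*(k^4 - 4*k^3 - 21*k^2 + 64*k + 80) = (k - 3)*(k + 4)*(k^3 - 8*k^2 + 11*k + 20) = (k - 3)*(k + 1)*(k + 4)*(k^2 - 9*k + 20) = (k - 5)*(k - 3)*(k + 1)*(k + 4)*(k - 4)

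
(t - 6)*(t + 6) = t^2 - 36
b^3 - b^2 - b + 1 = (b - 1)^2*(b + 1)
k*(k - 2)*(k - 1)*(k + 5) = k^4 + 2*k^3 - 13*k^2 + 10*k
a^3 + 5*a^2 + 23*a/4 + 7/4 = (a + 1/2)*(a + 1)*(a + 7/2)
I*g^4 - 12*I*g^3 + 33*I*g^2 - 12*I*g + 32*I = (g - 8)*(g - 4)*(g + I)*(I*g + 1)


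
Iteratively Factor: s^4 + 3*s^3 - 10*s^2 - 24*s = (s + 2)*(s^3 + s^2 - 12*s) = (s - 3)*(s + 2)*(s^2 + 4*s) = (s - 3)*(s + 2)*(s + 4)*(s)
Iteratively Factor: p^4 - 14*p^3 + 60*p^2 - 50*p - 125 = (p - 5)*(p^3 - 9*p^2 + 15*p + 25) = (p - 5)^2*(p^2 - 4*p - 5) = (p - 5)^3*(p + 1)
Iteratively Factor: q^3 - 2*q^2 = (q - 2)*(q^2) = q*(q - 2)*(q)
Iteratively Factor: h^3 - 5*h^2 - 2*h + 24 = (h - 4)*(h^2 - h - 6) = (h - 4)*(h + 2)*(h - 3)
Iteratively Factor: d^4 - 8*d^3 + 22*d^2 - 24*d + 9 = (d - 1)*(d^3 - 7*d^2 + 15*d - 9) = (d - 3)*(d - 1)*(d^2 - 4*d + 3) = (d - 3)*(d - 1)^2*(d - 3)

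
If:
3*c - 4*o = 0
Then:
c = 4*o/3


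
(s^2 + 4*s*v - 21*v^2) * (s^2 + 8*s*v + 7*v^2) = s^4 + 12*s^3*v + 18*s^2*v^2 - 140*s*v^3 - 147*v^4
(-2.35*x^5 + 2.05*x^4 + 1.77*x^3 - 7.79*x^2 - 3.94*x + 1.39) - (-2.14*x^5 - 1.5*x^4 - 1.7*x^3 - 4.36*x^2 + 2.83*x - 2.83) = -0.21*x^5 + 3.55*x^4 + 3.47*x^3 - 3.43*x^2 - 6.77*x + 4.22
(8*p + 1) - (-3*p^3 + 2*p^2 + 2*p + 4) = 3*p^3 - 2*p^2 + 6*p - 3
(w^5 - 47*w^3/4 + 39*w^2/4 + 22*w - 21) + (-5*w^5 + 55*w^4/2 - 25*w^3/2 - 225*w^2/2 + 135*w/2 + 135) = -4*w^5 + 55*w^4/2 - 97*w^3/4 - 411*w^2/4 + 179*w/2 + 114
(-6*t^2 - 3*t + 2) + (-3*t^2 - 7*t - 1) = -9*t^2 - 10*t + 1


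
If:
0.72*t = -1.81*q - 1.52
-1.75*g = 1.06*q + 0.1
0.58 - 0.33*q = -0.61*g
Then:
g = -0.53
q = 0.78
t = -4.07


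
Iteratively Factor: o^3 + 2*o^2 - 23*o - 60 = (o + 4)*(o^2 - 2*o - 15) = (o - 5)*(o + 4)*(o + 3)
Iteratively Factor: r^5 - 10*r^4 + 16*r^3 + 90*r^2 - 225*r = (r)*(r^4 - 10*r^3 + 16*r^2 + 90*r - 225) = r*(r - 3)*(r^3 - 7*r^2 - 5*r + 75) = r*(r - 3)*(r + 3)*(r^2 - 10*r + 25) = r*(r - 5)*(r - 3)*(r + 3)*(r - 5)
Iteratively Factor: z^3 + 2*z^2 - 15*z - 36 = (z + 3)*(z^2 - z - 12) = (z - 4)*(z + 3)*(z + 3)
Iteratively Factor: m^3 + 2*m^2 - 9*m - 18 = (m + 3)*(m^2 - m - 6) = (m - 3)*(m + 3)*(m + 2)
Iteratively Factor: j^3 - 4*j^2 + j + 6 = (j - 2)*(j^2 - 2*j - 3) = (j - 2)*(j + 1)*(j - 3)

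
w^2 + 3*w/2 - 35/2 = (w - 7/2)*(w + 5)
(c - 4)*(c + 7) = c^2 + 3*c - 28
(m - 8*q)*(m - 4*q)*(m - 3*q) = m^3 - 15*m^2*q + 68*m*q^2 - 96*q^3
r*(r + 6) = r^2 + 6*r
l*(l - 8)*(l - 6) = l^3 - 14*l^2 + 48*l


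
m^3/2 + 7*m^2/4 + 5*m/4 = m*(m/2 + 1/2)*(m + 5/2)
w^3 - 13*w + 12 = (w - 3)*(w - 1)*(w + 4)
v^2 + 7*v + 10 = (v + 2)*(v + 5)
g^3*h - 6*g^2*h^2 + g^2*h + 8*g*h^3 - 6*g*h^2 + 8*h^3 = (g - 4*h)*(g - 2*h)*(g*h + h)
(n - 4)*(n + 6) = n^2 + 2*n - 24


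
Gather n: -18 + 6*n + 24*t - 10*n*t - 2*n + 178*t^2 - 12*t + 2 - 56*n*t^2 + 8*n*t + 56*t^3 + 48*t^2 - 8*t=n*(-56*t^2 - 2*t + 4) + 56*t^3 + 226*t^2 + 4*t - 16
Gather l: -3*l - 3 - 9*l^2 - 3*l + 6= -9*l^2 - 6*l + 3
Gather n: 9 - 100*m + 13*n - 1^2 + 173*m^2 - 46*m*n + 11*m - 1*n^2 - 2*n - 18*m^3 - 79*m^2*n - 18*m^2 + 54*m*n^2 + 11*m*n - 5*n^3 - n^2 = -18*m^3 + 155*m^2 - 89*m - 5*n^3 + n^2*(54*m - 2) + n*(-79*m^2 - 35*m + 11) + 8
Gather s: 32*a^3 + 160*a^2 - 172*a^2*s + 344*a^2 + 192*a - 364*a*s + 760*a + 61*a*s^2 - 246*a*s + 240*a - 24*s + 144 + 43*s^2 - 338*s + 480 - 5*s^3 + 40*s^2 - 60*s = 32*a^3 + 504*a^2 + 1192*a - 5*s^3 + s^2*(61*a + 83) + s*(-172*a^2 - 610*a - 422) + 624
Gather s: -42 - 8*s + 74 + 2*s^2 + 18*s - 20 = 2*s^2 + 10*s + 12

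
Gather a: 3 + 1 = 4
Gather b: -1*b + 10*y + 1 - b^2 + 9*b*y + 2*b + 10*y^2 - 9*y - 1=-b^2 + b*(9*y + 1) + 10*y^2 + y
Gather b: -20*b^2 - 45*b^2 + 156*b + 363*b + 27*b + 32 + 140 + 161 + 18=-65*b^2 + 546*b + 351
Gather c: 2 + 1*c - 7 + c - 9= 2*c - 14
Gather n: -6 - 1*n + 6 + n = 0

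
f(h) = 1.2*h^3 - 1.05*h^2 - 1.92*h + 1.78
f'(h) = 3.6*h^2 - 2.1*h - 1.92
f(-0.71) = 2.18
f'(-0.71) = 1.39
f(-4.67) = -134.37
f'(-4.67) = 86.40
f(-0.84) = 1.94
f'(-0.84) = 2.38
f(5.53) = 161.99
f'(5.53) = 96.56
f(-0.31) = 2.24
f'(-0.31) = -0.92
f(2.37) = 7.31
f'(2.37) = 13.32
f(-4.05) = -87.38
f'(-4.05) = 65.63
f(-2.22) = -12.26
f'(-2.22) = 20.48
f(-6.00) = -283.70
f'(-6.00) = 140.28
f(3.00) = 18.97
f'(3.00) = 24.18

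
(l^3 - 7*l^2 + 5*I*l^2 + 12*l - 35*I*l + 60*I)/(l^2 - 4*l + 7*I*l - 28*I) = (l^2 + l*(-3 + 5*I) - 15*I)/(l + 7*I)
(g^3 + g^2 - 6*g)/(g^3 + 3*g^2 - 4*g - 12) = g/(g + 2)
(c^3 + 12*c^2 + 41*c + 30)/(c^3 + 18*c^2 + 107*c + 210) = (c + 1)/(c + 7)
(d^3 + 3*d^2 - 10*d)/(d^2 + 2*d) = (d^2 + 3*d - 10)/(d + 2)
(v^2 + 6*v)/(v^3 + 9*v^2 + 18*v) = 1/(v + 3)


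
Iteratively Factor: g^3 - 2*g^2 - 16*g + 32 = (g - 2)*(g^2 - 16) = (g - 4)*(g - 2)*(g + 4)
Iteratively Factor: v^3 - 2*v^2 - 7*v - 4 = (v + 1)*(v^2 - 3*v - 4) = (v - 4)*(v + 1)*(v + 1)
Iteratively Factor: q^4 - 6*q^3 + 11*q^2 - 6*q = (q - 3)*(q^3 - 3*q^2 + 2*q) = (q - 3)*(q - 1)*(q^2 - 2*q) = q*(q - 3)*(q - 1)*(q - 2)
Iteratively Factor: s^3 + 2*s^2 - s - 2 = (s + 1)*(s^2 + s - 2) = (s + 1)*(s + 2)*(s - 1)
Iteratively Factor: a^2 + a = (a)*(a + 1)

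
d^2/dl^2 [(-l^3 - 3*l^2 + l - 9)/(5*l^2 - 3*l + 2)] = 2*(-19*l^3 - 567*l^2 + 363*l + 3)/(125*l^6 - 225*l^5 + 285*l^4 - 207*l^3 + 114*l^2 - 36*l + 8)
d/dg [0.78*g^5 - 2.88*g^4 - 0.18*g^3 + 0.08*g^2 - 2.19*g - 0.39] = 3.9*g^4 - 11.52*g^3 - 0.54*g^2 + 0.16*g - 2.19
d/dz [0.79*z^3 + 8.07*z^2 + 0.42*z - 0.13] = 2.37*z^2 + 16.14*z + 0.42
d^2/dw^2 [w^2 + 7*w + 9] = 2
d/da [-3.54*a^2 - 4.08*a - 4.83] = -7.08*a - 4.08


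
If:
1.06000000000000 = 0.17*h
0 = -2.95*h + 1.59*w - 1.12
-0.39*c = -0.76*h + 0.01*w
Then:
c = 11.84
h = 6.24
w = 12.27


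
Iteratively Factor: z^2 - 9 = (z - 3)*(z + 3)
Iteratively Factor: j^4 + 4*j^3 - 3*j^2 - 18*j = (j)*(j^3 + 4*j^2 - 3*j - 18) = j*(j + 3)*(j^2 + j - 6) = j*(j - 2)*(j + 3)*(j + 3)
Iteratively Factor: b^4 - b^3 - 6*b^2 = (b + 2)*(b^3 - 3*b^2) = b*(b + 2)*(b^2 - 3*b) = b*(b - 3)*(b + 2)*(b)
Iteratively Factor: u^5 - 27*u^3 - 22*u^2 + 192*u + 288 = (u + 3)*(u^4 - 3*u^3 - 18*u^2 + 32*u + 96) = (u - 4)*(u + 3)*(u^3 + u^2 - 14*u - 24) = (u - 4)*(u + 2)*(u + 3)*(u^2 - u - 12) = (u - 4)^2*(u + 2)*(u + 3)*(u + 3)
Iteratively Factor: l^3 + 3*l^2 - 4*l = (l - 1)*(l^2 + 4*l) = (l - 1)*(l + 4)*(l)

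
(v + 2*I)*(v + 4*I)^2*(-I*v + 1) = -I*v^4 + 11*v^3 + 42*I*v^2 - 64*v - 32*I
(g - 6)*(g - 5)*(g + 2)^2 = g^4 - 7*g^3 - 10*g^2 + 76*g + 120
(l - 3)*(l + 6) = l^2 + 3*l - 18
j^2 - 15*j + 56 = (j - 8)*(j - 7)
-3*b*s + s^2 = s*(-3*b + s)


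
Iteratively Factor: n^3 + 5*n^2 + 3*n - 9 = (n - 1)*(n^2 + 6*n + 9) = (n - 1)*(n + 3)*(n + 3)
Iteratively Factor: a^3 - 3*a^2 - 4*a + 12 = (a - 2)*(a^2 - a - 6) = (a - 3)*(a - 2)*(a + 2)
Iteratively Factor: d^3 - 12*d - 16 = (d + 2)*(d^2 - 2*d - 8) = (d + 2)^2*(d - 4)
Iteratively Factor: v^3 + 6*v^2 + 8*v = (v + 2)*(v^2 + 4*v) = v*(v + 2)*(v + 4)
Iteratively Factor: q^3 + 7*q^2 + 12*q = (q + 3)*(q^2 + 4*q) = (q + 3)*(q + 4)*(q)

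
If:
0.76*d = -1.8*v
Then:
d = -2.36842105263158*v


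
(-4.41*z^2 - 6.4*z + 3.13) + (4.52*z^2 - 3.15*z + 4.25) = 0.109999999999999*z^2 - 9.55*z + 7.38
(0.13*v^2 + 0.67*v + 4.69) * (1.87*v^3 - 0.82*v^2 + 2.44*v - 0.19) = 0.2431*v^5 + 1.1463*v^4 + 8.5381*v^3 - 2.2357*v^2 + 11.3163*v - 0.8911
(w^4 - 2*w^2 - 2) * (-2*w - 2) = -2*w^5 - 2*w^4 + 4*w^3 + 4*w^2 + 4*w + 4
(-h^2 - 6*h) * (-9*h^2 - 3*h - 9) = 9*h^4 + 57*h^3 + 27*h^2 + 54*h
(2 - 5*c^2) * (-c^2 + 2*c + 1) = 5*c^4 - 10*c^3 - 7*c^2 + 4*c + 2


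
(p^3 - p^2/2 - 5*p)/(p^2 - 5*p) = (p^2 - p/2 - 5)/(p - 5)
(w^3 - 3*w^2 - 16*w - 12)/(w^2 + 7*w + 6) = (w^2 - 4*w - 12)/(w + 6)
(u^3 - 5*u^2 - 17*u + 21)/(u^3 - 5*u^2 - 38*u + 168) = (u^2 + 2*u - 3)/(u^2 + 2*u - 24)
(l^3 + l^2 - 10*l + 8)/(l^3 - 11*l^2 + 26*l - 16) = (l + 4)/(l - 8)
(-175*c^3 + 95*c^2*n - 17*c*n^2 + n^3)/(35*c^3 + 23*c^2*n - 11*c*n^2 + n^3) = (-5*c + n)/(c + n)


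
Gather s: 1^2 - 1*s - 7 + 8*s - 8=7*s - 14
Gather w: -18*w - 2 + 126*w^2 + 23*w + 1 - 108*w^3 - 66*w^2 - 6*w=-108*w^3 + 60*w^2 - w - 1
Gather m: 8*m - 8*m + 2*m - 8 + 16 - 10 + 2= 2*m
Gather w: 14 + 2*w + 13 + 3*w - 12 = 5*w + 15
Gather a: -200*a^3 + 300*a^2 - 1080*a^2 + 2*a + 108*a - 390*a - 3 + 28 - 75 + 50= -200*a^3 - 780*a^2 - 280*a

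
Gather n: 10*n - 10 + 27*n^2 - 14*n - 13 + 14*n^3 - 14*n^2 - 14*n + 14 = 14*n^3 + 13*n^2 - 18*n - 9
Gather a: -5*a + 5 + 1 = 6 - 5*a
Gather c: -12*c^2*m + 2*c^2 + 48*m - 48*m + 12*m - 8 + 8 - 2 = c^2*(2 - 12*m) + 12*m - 2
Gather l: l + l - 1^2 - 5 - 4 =2*l - 10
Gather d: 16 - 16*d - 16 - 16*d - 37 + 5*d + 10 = -27*d - 27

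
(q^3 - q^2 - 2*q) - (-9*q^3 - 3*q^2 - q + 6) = 10*q^3 + 2*q^2 - q - 6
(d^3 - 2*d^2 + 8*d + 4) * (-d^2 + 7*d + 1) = -d^5 + 9*d^4 - 21*d^3 + 50*d^2 + 36*d + 4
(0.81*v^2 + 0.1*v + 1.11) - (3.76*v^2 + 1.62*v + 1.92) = -2.95*v^2 - 1.52*v - 0.81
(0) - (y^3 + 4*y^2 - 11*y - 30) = -y^3 - 4*y^2 + 11*y + 30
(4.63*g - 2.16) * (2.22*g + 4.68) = 10.2786*g^2 + 16.8732*g - 10.1088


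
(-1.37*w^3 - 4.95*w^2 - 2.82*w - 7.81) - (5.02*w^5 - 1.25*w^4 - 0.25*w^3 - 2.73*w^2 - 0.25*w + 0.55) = -5.02*w^5 + 1.25*w^4 - 1.12*w^3 - 2.22*w^2 - 2.57*w - 8.36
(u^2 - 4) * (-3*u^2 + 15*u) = -3*u^4 + 15*u^3 + 12*u^2 - 60*u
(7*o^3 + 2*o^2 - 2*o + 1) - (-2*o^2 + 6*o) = 7*o^3 + 4*o^2 - 8*o + 1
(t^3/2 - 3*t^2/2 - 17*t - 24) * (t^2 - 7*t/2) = t^5/2 - 13*t^4/4 - 47*t^3/4 + 71*t^2/2 + 84*t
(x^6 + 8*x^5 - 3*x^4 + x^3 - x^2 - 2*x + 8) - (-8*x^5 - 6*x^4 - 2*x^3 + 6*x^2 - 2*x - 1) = x^6 + 16*x^5 + 3*x^4 + 3*x^3 - 7*x^2 + 9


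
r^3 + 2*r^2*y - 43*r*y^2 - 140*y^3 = (r - 7*y)*(r + 4*y)*(r + 5*y)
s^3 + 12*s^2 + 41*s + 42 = (s + 2)*(s + 3)*(s + 7)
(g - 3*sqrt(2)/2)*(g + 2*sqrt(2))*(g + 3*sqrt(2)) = g^3 + 7*sqrt(2)*g^2/2 - 3*g - 18*sqrt(2)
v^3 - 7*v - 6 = (v - 3)*(v + 1)*(v + 2)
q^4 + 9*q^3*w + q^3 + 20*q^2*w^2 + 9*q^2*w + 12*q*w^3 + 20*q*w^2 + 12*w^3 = (q + 1)*(q + w)*(q + 2*w)*(q + 6*w)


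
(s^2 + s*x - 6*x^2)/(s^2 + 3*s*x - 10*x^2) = (s + 3*x)/(s + 5*x)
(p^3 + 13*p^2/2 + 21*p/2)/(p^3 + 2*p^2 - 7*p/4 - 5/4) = 2*p*(2*p^2 + 13*p + 21)/(4*p^3 + 8*p^2 - 7*p - 5)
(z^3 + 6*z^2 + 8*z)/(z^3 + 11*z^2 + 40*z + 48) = z*(z + 2)/(z^2 + 7*z + 12)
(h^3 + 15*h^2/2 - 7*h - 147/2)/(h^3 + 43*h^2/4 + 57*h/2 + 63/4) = 2*(2*h^2 + h - 21)/(4*h^2 + 15*h + 9)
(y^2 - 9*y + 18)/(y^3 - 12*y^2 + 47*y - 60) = (y - 6)/(y^2 - 9*y + 20)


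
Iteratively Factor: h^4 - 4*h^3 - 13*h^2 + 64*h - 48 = (h - 1)*(h^3 - 3*h^2 - 16*h + 48) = (h - 1)*(h + 4)*(h^2 - 7*h + 12) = (h - 3)*(h - 1)*(h + 4)*(h - 4)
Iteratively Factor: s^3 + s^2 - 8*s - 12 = (s + 2)*(s^2 - s - 6) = (s + 2)^2*(s - 3)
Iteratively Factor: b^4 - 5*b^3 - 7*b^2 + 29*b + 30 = (b + 1)*(b^3 - 6*b^2 - b + 30) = (b - 5)*(b + 1)*(b^2 - b - 6) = (b - 5)*(b + 1)*(b + 2)*(b - 3)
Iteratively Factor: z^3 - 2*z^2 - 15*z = (z + 3)*(z^2 - 5*z) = z*(z + 3)*(z - 5)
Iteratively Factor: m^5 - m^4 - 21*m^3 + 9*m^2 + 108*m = (m)*(m^4 - m^3 - 21*m^2 + 9*m + 108) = m*(m + 3)*(m^3 - 4*m^2 - 9*m + 36) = m*(m - 3)*(m + 3)*(m^2 - m - 12) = m*(m - 4)*(m - 3)*(m + 3)*(m + 3)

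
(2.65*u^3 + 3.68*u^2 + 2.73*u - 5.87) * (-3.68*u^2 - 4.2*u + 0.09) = -9.752*u^5 - 24.6724*u^4 - 25.2639*u^3 + 10.4668*u^2 + 24.8997*u - 0.5283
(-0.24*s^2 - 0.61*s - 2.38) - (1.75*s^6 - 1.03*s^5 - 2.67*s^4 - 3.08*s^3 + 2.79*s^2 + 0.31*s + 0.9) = -1.75*s^6 + 1.03*s^5 + 2.67*s^4 + 3.08*s^3 - 3.03*s^2 - 0.92*s - 3.28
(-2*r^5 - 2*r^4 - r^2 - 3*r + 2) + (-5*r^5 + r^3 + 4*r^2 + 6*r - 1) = -7*r^5 - 2*r^4 + r^3 + 3*r^2 + 3*r + 1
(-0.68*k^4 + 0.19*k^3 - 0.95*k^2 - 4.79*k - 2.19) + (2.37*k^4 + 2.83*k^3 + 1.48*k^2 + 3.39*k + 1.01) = 1.69*k^4 + 3.02*k^3 + 0.53*k^2 - 1.4*k - 1.18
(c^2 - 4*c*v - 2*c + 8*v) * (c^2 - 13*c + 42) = c^4 - 4*c^3*v - 15*c^3 + 60*c^2*v + 68*c^2 - 272*c*v - 84*c + 336*v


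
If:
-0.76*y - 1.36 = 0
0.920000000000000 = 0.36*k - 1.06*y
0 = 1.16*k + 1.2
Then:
No Solution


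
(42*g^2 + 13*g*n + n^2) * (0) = 0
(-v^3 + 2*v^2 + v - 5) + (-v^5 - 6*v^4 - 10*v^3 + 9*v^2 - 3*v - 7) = -v^5 - 6*v^4 - 11*v^3 + 11*v^2 - 2*v - 12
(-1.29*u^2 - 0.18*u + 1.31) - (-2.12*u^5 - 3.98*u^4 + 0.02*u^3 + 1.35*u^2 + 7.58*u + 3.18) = 2.12*u^5 + 3.98*u^4 - 0.02*u^3 - 2.64*u^2 - 7.76*u - 1.87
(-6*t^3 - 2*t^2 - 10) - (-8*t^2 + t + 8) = -6*t^3 + 6*t^2 - t - 18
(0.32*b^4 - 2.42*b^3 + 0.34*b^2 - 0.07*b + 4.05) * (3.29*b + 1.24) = 1.0528*b^5 - 7.565*b^4 - 1.8822*b^3 + 0.1913*b^2 + 13.2377*b + 5.022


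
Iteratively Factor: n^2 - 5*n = (n - 5)*(n)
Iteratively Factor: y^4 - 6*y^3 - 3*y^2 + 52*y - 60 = (y + 3)*(y^3 - 9*y^2 + 24*y - 20) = (y - 2)*(y + 3)*(y^2 - 7*y + 10) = (y - 5)*(y - 2)*(y + 3)*(y - 2)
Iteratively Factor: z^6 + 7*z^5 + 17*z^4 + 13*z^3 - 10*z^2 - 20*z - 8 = (z + 1)*(z^5 + 6*z^4 + 11*z^3 + 2*z^2 - 12*z - 8) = (z + 1)*(z + 2)*(z^4 + 4*z^3 + 3*z^2 - 4*z - 4) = (z - 1)*(z + 1)*(z + 2)*(z^3 + 5*z^2 + 8*z + 4) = (z - 1)*(z + 1)*(z + 2)^2*(z^2 + 3*z + 2) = (z - 1)*(z + 1)*(z + 2)^3*(z + 1)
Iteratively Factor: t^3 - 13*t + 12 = (t + 4)*(t^2 - 4*t + 3) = (t - 3)*(t + 4)*(t - 1)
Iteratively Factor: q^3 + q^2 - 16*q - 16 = (q - 4)*(q^2 + 5*q + 4) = (q - 4)*(q + 1)*(q + 4)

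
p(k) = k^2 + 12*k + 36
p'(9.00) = 30.00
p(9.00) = 225.00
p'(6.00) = 24.00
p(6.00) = 144.00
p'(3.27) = 18.54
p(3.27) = 85.93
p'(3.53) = 19.06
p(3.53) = 90.82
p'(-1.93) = 8.14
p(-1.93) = 16.56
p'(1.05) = 14.10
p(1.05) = 49.70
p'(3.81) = 19.62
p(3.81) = 96.24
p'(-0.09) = 11.82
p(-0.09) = 34.93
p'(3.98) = 19.96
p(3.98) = 99.60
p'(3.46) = 18.92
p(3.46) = 89.49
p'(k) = 2*k + 12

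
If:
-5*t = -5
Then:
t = 1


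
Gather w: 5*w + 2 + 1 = 5*w + 3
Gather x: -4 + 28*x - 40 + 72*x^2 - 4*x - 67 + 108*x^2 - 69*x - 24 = 180*x^2 - 45*x - 135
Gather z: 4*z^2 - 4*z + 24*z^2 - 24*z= 28*z^2 - 28*z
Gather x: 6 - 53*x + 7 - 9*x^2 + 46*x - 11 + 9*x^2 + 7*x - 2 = 0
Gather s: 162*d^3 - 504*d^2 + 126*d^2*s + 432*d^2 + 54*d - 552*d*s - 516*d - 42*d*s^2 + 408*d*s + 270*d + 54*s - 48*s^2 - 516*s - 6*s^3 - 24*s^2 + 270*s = 162*d^3 - 72*d^2 - 192*d - 6*s^3 + s^2*(-42*d - 72) + s*(126*d^2 - 144*d - 192)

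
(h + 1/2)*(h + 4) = h^2 + 9*h/2 + 2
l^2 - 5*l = l*(l - 5)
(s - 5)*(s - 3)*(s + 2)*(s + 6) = s^4 - 37*s^2 + 24*s + 180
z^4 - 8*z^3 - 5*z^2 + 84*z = z*(z - 7)*(z - 4)*(z + 3)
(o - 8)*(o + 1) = o^2 - 7*o - 8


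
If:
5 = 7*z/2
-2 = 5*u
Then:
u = -2/5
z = 10/7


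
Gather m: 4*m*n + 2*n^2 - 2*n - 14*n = 4*m*n + 2*n^2 - 16*n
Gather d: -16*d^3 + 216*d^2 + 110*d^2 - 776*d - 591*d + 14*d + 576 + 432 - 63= -16*d^3 + 326*d^2 - 1353*d + 945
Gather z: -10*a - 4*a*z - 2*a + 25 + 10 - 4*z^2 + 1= -4*a*z - 12*a - 4*z^2 + 36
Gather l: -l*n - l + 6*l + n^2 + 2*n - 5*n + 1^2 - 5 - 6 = l*(5 - n) + n^2 - 3*n - 10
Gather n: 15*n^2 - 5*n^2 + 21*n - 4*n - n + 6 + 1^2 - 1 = 10*n^2 + 16*n + 6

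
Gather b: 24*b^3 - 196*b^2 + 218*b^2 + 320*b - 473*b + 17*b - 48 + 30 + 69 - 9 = 24*b^3 + 22*b^2 - 136*b + 42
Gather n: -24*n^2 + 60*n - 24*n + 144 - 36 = -24*n^2 + 36*n + 108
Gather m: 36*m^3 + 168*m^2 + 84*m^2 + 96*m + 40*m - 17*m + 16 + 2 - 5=36*m^3 + 252*m^2 + 119*m + 13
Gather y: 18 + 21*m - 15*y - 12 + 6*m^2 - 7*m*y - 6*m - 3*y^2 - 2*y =6*m^2 + 15*m - 3*y^2 + y*(-7*m - 17) + 6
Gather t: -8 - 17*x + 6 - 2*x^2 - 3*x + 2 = -2*x^2 - 20*x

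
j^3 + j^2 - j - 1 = (j - 1)*(j + 1)^2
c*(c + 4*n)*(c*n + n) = c^3*n + 4*c^2*n^2 + c^2*n + 4*c*n^2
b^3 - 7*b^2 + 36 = (b - 6)*(b - 3)*(b + 2)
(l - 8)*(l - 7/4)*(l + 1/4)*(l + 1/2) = l^4 - 9*l^3 + 109*l^2/16 + 297*l/32 + 7/4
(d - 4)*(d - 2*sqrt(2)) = d^2 - 4*d - 2*sqrt(2)*d + 8*sqrt(2)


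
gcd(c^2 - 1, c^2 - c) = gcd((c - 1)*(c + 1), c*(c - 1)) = c - 1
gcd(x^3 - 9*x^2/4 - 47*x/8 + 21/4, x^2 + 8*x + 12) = x + 2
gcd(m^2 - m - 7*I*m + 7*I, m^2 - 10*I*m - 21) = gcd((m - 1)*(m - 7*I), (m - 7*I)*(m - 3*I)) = m - 7*I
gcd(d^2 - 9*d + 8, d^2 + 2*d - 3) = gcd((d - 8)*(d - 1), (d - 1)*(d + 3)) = d - 1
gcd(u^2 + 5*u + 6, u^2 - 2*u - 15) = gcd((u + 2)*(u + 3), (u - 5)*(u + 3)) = u + 3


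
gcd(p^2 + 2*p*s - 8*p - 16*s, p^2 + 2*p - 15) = 1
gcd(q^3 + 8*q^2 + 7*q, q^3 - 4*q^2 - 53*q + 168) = q + 7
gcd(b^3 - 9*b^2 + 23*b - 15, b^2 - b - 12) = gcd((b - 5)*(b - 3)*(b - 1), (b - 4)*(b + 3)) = 1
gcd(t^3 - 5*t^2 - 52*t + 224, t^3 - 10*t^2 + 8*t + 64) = t^2 - 12*t + 32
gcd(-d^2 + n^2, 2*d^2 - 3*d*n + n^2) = d - n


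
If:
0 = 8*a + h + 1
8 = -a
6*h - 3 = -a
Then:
No Solution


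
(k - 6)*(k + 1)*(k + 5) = k^3 - 31*k - 30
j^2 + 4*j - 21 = (j - 3)*(j + 7)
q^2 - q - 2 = (q - 2)*(q + 1)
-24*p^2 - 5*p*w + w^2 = (-8*p + w)*(3*p + w)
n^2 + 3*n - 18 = (n - 3)*(n + 6)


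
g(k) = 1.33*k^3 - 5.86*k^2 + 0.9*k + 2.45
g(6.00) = 84.17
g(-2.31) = -47.29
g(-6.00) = -501.19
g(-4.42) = -230.86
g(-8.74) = -1340.99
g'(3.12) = 3.17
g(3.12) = -11.39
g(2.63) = -11.52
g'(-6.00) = 214.86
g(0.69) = 0.72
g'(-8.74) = 408.12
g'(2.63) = -2.33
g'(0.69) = -5.29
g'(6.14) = 79.36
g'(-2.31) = 49.26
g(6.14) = 94.92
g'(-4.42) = 130.65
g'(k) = 3.99*k^2 - 11.72*k + 0.9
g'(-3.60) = 94.80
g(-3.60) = -138.79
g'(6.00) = 74.22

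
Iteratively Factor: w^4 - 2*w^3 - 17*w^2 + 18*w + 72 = (w + 2)*(w^3 - 4*w^2 - 9*w + 36) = (w - 4)*(w + 2)*(w^2 - 9) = (w - 4)*(w - 3)*(w + 2)*(w + 3)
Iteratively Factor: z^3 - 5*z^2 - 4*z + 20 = (z - 2)*(z^2 - 3*z - 10) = (z - 2)*(z + 2)*(z - 5)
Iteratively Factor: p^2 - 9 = (p - 3)*(p + 3)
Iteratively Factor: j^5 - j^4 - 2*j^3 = (j)*(j^4 - j^3 - 2*j^2) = j^2*(j^3 - j^2 - 2*j) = j^2*(j + 1)*(j^2 - 2*j) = j^3*(j + 1)*(j - 2)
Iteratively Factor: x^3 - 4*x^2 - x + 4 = (x + 1)*(x^2 - 5*x + 4) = (x - 1)*(x + 1)*(x - 4)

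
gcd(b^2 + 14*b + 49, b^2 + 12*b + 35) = b + 7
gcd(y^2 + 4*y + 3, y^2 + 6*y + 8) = 1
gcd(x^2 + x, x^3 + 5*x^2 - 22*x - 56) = 1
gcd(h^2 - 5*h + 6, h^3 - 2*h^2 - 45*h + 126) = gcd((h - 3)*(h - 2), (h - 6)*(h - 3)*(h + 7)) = h - 3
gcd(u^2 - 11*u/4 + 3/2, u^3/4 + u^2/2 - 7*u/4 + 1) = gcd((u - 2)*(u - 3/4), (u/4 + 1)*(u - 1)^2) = 1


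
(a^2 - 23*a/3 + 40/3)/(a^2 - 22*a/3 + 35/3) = (3*a - 8)/(3*a - 7)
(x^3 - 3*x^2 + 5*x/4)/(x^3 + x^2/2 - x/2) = (x - 5/2)/(x + 1)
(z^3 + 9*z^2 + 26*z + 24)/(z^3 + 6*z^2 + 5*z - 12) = (z + 2)/(z - 1)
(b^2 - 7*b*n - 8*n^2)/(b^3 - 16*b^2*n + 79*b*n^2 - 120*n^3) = (b + n)/(b^2 - 8*b*n + 15*n^2)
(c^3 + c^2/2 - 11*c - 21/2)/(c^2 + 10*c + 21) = (2*c^2 - 5*c - 7)/(2*(c + 7))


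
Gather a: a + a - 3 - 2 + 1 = 2*a - 4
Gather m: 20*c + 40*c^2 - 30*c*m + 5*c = 40*c^2 - 30*c*m + 25*c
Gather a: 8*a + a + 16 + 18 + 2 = 9*a + 36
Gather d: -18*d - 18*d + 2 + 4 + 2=8 - 36*d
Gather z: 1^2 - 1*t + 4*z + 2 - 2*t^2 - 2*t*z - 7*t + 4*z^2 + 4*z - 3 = -2*t^2 - 8*t + 4*z^2 + z*(8 - 2*t)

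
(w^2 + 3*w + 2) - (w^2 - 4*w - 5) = 7*w + 7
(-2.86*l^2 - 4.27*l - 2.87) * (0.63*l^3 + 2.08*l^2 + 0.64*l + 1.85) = -1.8018*l^5 - 8.6389*l^4 - 12.5201*l^3 - 13.9934*l^2 - 9.7363*l - 5.3095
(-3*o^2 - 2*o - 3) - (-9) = -3*o^2 - 2*o + 6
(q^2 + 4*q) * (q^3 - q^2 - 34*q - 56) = q^5 + 3*q^4 - 38*q^3 - 192*q^2 - 224*q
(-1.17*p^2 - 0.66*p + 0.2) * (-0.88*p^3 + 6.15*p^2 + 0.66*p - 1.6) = 1.0296*p^5 - 6.6147*p^4 - 5.0072*p^3 + 2.6664*p^2 + 1.188*p - 0.32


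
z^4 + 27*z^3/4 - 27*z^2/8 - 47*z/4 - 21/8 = (z - 3/2)*(z + 1/4)*(z + 1)*(z + 7)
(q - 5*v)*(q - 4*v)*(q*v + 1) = q^3*v - 9*q^2*v^2 + q^2 + 20*q*v^3 - 9*q*v + 20*v^2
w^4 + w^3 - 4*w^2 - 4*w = w*(w - 2)*(w + 1)*(w + 2)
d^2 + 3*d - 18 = (d - 3)*(d + 6)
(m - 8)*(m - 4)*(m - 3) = m^3 - 15*m^2 + 68*m - 96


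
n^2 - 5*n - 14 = (n - 7)*(n + 2)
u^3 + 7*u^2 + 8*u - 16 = (u - 1)*(u + 4)^2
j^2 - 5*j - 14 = (j - 7)*(j + 2)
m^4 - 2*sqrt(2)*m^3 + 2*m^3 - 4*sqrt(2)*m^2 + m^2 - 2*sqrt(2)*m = m*(m + 1)^2*(m - 2*sqrt(2))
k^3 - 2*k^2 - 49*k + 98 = (k - 7)*(k - 2)*(k + 7)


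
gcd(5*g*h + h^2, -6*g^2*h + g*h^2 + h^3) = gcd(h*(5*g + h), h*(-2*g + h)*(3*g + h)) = h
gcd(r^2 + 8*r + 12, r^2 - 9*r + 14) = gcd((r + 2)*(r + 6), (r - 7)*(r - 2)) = 1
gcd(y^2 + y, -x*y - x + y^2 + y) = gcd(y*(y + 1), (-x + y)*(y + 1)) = y + 1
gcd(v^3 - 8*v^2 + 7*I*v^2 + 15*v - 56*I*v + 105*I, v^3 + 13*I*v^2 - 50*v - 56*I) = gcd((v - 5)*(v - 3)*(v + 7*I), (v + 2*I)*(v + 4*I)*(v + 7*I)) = v + 7*I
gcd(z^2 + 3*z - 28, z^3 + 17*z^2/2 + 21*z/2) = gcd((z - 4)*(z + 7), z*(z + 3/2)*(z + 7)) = z + 7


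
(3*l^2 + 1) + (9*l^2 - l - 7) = 12*l^2 - l - 6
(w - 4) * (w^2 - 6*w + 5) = w^3 - 10*w^2 + 29*w - 20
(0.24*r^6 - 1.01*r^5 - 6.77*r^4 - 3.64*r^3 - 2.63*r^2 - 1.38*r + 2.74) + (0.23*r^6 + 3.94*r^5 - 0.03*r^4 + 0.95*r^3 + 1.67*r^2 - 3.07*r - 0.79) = 0.47*r^6 + 2.93*r^5 - 6.8*r^4 - 2.69*r^3 - 0.96*r^2 - 4.45*r + 1.95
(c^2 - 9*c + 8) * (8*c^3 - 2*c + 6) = 8*c^5 - 72*c^4 + 62*c^3 + 24*c^2 - 70*c + 48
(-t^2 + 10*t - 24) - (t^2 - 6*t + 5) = -2*t^2 + 16*t - 29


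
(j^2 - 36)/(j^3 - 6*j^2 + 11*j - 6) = (j^2 - 36)/(j^3 - 6*j^2 + 11*j - 6)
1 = 1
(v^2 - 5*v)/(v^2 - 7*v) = (v - 5)/(v - 7)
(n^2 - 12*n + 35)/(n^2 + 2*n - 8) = (n^2 - 12*n + 35)/(n^2 + 2*n - 8)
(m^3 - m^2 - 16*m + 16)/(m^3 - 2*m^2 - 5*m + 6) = (m^2 - 16)/(m^2 - m - 6)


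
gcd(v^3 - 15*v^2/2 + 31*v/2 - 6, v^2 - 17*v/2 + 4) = v - 1/2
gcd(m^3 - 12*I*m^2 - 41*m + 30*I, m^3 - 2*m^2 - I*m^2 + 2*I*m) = m - I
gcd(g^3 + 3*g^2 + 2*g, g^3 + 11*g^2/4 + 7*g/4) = g^2 + g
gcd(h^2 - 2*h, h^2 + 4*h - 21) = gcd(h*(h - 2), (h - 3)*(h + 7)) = 1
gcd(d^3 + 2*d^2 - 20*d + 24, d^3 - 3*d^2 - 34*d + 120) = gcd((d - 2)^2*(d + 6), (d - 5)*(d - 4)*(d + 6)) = d + 6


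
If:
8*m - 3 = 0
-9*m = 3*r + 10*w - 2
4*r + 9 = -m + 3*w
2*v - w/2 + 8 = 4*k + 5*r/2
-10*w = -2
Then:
No Solution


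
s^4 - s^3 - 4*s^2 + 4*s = s*(s - 2)*(s - 1)*(s + 2)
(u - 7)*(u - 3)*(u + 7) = u^3 - 3*u^2 - 49*u + 147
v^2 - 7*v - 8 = (v - 8)*(v + 1)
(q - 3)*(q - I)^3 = q^4 - 3*q^3 - 3*I*q^3 - 3*q^2 + 9*I*q^2 + 9*q + I*q - 3*I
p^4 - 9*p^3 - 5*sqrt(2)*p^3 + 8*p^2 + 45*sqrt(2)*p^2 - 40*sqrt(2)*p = p*(p - 8)*(p - 1)*(p - 5*sqrt(2))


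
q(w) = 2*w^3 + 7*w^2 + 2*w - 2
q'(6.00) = 302.00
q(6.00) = 694.00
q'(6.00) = 302.00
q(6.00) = 694.00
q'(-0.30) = -1.66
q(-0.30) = -2.02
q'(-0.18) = -0.33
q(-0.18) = -2.14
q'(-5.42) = 102.38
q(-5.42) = -125.65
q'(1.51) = 36.82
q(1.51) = 23.87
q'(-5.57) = 110.17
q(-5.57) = -141.58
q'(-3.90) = 38.66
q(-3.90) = -21.97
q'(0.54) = 11.31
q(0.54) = 1.44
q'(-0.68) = -4.75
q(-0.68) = -0.75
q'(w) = 6*w^2 + 14*w + 2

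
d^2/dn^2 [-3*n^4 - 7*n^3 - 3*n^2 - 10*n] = -36*n^2 - 42*n - 6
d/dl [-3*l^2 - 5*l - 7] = -6*l - 5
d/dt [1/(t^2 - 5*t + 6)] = (5 - 2*t)/(t^2 - 5*t + 6)^2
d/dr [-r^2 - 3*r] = -2*r - 3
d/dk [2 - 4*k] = -4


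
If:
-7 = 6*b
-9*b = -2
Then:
No Solution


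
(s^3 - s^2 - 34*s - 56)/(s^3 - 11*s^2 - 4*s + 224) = (s + 2)/(s - 8)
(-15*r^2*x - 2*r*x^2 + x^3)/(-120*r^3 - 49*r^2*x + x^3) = x*(-5*r + x)/(-40*r^2 - 3*r*x + x^2)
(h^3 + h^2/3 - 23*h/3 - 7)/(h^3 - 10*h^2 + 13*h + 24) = (h + 7/3)/(h - 8)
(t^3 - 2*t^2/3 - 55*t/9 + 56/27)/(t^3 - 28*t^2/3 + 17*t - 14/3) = (t^2 - t/3 - 56/9)/(t^2 - 9*t + 14)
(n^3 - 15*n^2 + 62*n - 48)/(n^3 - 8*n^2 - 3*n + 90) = (n^2 - 9*n + 8)/(n^2 - 2*n - 15)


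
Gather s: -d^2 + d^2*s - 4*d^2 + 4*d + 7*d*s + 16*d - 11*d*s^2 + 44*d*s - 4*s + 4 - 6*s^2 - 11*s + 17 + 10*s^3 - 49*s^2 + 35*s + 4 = -5*d^2 + 20*d + 10*s^3 + s^2*(-11*d - 55) + s*(d^2 + 51*d + 20) + 25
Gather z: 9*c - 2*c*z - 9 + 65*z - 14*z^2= 9*c - 14*z^2 + z*(65 - 2*c) - 9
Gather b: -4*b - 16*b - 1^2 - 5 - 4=-20*b - 10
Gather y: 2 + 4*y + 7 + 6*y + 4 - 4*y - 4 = 6*y + 9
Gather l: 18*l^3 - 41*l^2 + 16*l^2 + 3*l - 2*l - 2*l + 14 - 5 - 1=18*l^3 - 25*l^2 - l + 8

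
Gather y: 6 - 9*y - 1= 5 - 9*y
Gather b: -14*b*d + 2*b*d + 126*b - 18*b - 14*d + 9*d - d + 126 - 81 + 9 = b*(108 - 12*d) - 6*d + 54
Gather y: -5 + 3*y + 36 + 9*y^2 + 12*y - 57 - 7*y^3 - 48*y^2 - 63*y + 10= -7*y^3 - 39*y^2 - 48*y - 16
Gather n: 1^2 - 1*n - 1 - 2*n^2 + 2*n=-2*n^2 + n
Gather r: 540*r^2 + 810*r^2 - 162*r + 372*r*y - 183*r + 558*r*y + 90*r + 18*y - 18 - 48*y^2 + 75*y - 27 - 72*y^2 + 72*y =1350*r^2 + r*(930*y - 255) - 120*y^2 + 165*y - 45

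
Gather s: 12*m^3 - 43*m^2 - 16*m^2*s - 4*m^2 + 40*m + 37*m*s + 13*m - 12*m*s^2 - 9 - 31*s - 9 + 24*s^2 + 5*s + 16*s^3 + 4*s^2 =12*m^3 - 47*m^2 + 53*m + 16*s^3 + s^2*(28 - 12*m) + s*(-16*m^2 + 37*m - 26) - 18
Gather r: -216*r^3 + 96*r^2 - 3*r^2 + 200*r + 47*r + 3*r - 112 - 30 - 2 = -216*r^3 + 93*r^2 + 250*r - 144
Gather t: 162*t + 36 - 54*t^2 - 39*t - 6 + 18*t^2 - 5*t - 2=-36*t^2 + 118*t + 28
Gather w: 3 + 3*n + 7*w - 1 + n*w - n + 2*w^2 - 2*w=2*n + 2*w^2 + w*(n + 5) + 2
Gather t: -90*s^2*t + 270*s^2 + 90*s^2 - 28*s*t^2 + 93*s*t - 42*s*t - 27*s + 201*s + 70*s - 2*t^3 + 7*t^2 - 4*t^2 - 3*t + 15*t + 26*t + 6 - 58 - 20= 360*s^2 + 244*s - 2*t^3 + t^2*(3 - 28*s) + t*(-90*s^2 + 51*s + 38) - 72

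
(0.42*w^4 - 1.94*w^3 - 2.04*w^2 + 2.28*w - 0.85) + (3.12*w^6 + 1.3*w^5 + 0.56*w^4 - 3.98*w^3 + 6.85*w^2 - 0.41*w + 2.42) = 3.12*w^6 + 1.3*w^5 + 0.98*w^4 - 5.92*w^3 + 4.81*w^2 + 1.87*w + 1.57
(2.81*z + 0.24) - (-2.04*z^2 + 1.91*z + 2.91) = 2.04*z^2 + 0.9*z - 2.67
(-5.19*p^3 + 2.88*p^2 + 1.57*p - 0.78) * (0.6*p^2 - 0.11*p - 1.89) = -3.114*p^5 + 2.2989*p^4 + 10.4343*p^3 - 6.0839*p^2 - 2.8815*p + 1.4742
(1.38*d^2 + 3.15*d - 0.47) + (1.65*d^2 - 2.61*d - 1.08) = 3.03*d^2 + 0.54*d - 1.55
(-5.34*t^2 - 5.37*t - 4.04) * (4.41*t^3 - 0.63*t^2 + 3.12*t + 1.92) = -23.5494*t^5 - 20.3175*t^4 - 31.0941*t^3 - 24.462*t^2 - 22.9152*t - 7.7568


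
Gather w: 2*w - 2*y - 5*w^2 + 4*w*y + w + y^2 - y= -5*w^2 + w*(4*y + 3) + y^2 - 3*y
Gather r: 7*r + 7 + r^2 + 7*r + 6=r^2 + 14*r + 13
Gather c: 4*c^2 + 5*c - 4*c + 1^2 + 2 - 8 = 4*c^2 + c - 5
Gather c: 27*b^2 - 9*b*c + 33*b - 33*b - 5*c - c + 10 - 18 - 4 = 27*b^2 + c*(-9*b - 6) - 12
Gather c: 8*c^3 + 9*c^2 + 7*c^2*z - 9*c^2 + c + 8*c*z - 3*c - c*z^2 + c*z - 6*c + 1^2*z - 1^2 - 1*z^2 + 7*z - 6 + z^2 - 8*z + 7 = 8*c^3 + 7*c^2*z + c*(-z^2 + 9*z - 8)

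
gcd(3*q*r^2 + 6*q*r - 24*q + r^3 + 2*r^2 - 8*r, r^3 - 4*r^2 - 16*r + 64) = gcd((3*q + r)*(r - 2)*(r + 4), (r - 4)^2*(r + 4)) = r + 4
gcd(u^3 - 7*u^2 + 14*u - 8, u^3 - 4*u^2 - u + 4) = u^2 - 5*u + 4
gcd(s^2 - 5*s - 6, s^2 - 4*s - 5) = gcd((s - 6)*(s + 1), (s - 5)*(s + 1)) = s + 1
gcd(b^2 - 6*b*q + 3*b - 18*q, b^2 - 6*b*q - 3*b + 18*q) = -b + 6*q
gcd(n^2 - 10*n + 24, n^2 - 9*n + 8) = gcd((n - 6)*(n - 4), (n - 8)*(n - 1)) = 1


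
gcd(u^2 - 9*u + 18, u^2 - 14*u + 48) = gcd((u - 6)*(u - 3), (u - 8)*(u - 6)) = u - 6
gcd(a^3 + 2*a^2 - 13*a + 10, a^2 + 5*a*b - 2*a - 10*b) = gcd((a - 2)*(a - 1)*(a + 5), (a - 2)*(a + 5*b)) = a - 2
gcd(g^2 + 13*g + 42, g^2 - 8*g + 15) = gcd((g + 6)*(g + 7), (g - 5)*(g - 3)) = 1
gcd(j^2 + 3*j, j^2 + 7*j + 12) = j + 3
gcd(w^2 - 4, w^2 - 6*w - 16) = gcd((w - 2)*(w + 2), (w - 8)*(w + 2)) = w + 2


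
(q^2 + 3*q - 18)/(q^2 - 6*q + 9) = (q + 6)/(q - 3)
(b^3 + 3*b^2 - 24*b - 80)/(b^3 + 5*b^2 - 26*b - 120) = (b + 4)/(b + 6)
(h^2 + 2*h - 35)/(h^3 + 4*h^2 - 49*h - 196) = (h - 5)/(h^2 - 3*h - 28)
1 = 1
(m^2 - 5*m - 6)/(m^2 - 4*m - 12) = (m + 1)/(m + 2)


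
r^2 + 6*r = r*(r + 6)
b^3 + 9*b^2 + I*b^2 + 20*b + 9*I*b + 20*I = (b + 4)*(b + 5)*(b + I)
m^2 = m^2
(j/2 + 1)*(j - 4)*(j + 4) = j^3/2 + j^2 - 8*j - 16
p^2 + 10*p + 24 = (p + 4)*(p + 6)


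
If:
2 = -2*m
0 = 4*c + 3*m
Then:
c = 3/4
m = -1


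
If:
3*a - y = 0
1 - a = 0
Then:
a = 1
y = 3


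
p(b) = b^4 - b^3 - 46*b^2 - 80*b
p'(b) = 4*b^3 - 3*b^2 - 92*b - 80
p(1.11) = -145.33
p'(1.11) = -180.35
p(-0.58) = 31.23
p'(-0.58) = -28.43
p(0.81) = -95.08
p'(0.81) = -154.36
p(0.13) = -11.18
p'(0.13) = -92.00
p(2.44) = -448.15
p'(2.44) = -264.23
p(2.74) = -528.76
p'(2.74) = -272.32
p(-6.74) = 819.38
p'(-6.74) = -820.93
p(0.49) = -50.30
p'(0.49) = -125.33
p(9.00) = 1386.00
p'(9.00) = 1765.00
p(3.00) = -600.00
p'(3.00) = -275.00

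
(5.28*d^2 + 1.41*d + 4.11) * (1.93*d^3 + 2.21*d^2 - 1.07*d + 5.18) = 10.1904*d^5 + 14.3901*d^4 + 5.3988*d^3 + 34.9248*d^2 + 2.9061*d + 21.2898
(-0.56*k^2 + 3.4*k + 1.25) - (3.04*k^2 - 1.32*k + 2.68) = -3.6*k^2 + 4.72*k - 1.43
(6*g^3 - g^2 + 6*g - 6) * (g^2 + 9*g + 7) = 6*g^5 + 53*g^4 + 39*g^3 + 41*g^2 - 12*g - 42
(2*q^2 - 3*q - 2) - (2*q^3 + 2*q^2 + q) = -2*q^3 - 4*q - 2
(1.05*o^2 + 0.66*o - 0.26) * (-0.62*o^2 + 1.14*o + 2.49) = -0.651*o^4 + 0.7878*o^3 + 3.5281*o^2 + 1.347*o - 0.6474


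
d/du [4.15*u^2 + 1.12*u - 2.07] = 8.3*u + 1.12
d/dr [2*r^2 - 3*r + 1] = 4*r - 3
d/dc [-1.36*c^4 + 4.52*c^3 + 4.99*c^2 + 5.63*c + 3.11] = -5.44*c^3 + 13.56*c^2 + 9.98*c + 5.63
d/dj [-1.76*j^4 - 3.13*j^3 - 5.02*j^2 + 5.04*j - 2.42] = -7.04*j^3 - 9.39*j^2 - 10.04*j + 5.04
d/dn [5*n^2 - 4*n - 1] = 10*n - 4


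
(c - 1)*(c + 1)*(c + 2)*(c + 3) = c^4 + 5*c^3 + 5*c^2 - 5*c - 6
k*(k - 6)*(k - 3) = k^3 - 9*k^2 + 18*k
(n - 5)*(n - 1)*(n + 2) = n^3 - 4*n^2 - 7*n + 10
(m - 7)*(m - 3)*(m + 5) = m^3 - 5*m^2 - 29*m + 105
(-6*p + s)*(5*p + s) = -30*p^2 - p*s + s^2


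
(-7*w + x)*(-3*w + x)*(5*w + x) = 105*w^3 - 29*w^2*x - 5*w*x^2 + x^3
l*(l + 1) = l^2 + l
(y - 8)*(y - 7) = y^2 - 15*y + 56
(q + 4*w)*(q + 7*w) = q^2 + 11*q*w + 28*w^2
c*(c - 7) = c^2 - 7*c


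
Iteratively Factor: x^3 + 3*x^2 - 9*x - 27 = (x + 3)*(x^2 - 9) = (x + 3)^2*(x - 3)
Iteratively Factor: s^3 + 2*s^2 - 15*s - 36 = (s + 3)*(s^2 - s - 12) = (s - 4)*(s + 3)*(s + 3)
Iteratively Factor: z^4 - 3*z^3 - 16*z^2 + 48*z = (z + 4)*(z^3 - 7*z^2 + 12*z) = (z - 3)*(z + 4)*(z^2 - 4*z) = z*(z - 3)*(z + 4)*(z - 4)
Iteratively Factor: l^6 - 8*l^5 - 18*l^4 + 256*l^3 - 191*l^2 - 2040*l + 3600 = (l + 4)*(l^5 - 12*l^4 + 30*l^3 + 136*l^2 - 735*l + 900) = (l - 5)*(l + 4)*(l^4 - 7*l^3 - 5*l^2 + 111*l - 180) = (l - 5)^2*(l + 4)*(l^3 - 2*l^2 - 15*l + 36) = (l - 5)^2*(l + 4)^2*(l^2 - 6*l + 9) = (l - 5)^2*(l - 3)*(l + 4)^2*(l - 3)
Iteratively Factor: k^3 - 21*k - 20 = (k + 1)*(k^2 - k - 20) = (k + 1)*(k + 4)*(k - 5)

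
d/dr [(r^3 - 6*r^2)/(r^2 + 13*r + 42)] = r*(r^3 + 26*r^2 + 48*r - 504)/(r^4 + 26*r^3 + 253*r^2 + 1092*r + 1764)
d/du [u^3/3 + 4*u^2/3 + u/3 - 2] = u^2 + 8*u/3 + 1/3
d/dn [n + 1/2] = 1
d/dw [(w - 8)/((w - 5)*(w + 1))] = (-w^2 + 16*w - 37)/(w^4 - 8*w^3 + 6*w^2 + 40*w + 25)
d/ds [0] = 0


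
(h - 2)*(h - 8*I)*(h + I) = h^3 - 2*h^2 - 7*I*h^2 + 8*h + 14*I*h - 16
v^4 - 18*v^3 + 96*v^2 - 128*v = v*(v - 8)^2*(v - 2)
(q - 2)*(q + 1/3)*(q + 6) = q^3 + 13*q^2/3 - 32*q/3 - 4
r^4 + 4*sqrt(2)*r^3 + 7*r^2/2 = r^2*(r + sqrt(2)/2)*(r + 7*sqrt(2)/2)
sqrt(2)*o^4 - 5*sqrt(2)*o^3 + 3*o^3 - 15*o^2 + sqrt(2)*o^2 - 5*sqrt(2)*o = o*(o - 5)*(o + sqrt(2))*(sqrt(2)*o + 1)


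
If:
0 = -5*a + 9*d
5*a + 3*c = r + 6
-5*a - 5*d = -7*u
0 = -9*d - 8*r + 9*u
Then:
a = 9*u/10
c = 2 - 21*u/16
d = u/2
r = 9*u/16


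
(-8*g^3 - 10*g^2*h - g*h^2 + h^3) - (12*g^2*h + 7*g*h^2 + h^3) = -8*g^3 - 22*g^2*h - 8*g*h^2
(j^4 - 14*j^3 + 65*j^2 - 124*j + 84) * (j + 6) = j^5 - 8*j^4 - 19*j^3 + 266*j^2 - 660*j + 504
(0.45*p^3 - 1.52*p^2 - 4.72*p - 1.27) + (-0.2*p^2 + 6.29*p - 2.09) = 0.45*p^3 - 1.72*p^2 + 1.57*p - 3.36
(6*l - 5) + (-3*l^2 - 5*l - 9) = -3*l^2 + l - 14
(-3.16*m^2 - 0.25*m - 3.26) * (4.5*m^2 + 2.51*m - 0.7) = -14.22*m^4 - 9.0566*m^3 - 13.0855*m^2 - 8.0076*m + 2.282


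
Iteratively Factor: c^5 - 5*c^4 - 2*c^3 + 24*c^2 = (c)*(c^4 - 5*c^3 - 2*c^2 + 24*c) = c*(c - 3)*(c^3 - 2*c^2 - 8*c) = c*(c - 4)*(c - 3)*(c^2 + 2*c) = c^2*(c - 4)*(c - 3)*(c + 2)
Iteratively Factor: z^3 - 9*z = (z)*(z^2 - 9) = z*(z - 3)*(z + 3)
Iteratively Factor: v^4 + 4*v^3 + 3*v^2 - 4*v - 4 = (v + 2)*(v^3 + 2*v^2 - v - 2) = (v + 2)^2*(v^2 - 1) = (v - 1)*(v + 2)^2*(v + 1)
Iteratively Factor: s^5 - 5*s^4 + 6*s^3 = (s - 2)*(s^4 - 3*s^3) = s*(s - 2)*(s^3 - 3*s^2) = s*(s - 3)*(s - 2)*(s^2) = s^2*(s - 3)*(s - 2)*(s)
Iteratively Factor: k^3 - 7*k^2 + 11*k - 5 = (k - 1)*(k^2 - 6*k + 5) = (k - 1)^2*(k - 5)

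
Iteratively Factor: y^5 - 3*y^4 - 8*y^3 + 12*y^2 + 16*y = (y)*(y^4 - 3*y^3 - 8*y^2 + 12*y + 16) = y*(y - 2)*(y^3 - y^2 - 10*y - 8) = y*(y - 2)*(y + 1)*(y^2 - 2*y - 8) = y*(y - 2)*(y + 1)*(y + 2)*(y - 4)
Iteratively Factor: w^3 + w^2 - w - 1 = (w - 1)*(w^2 + 2*w + 1) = (w - 1)*(w + 1)*(w + 1)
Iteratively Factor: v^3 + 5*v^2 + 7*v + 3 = (v + 1)*(v^2 + 4*v + 3) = (v + 1)^2*(v + 3)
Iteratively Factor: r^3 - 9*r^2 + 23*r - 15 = (r - 3)*(r^2 - 6*r + 5) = (r - 3)*(r - 1)*(r - 5)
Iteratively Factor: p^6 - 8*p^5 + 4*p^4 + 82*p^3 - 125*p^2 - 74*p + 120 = (p + 1)*(p^5 - 9*p^4 + 13*p^3 + 69*p^2 - 194*p + 120) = (p - 4)*(p + 1)*(p^4 - 5*p^3 - 7*p^2 + 41*p - 30) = (p - 4)*(p - 1)*(p + 1)*(p^3 - 4*p^2 - 11*p + 30) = (p - 5)*(p - 4)*(p - 1)*(p + 1)*(p^2 + p - 6) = (p - 5)*(p - 4)*(p - 1)*(p + 1)*(p + 3)*(p - 2)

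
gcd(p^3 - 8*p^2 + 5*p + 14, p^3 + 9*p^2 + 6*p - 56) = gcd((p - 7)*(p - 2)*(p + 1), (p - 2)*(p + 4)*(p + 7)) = p - 2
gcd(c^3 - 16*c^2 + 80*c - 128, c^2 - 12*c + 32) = c^2 - 12*c + 32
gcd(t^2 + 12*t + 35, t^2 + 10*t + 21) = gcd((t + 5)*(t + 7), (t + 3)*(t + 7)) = t + 7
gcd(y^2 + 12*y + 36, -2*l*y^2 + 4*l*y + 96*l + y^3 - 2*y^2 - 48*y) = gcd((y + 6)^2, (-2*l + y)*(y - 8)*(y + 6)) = y + 6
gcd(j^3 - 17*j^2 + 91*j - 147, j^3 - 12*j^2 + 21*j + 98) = j^2 - 14*j + 49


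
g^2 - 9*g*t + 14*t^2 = (g - 7*t)*(g - 2*t)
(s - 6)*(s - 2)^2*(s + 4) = s^4 - 6*s^3 - 12*s^2 + 88*s - 96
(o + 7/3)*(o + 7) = o^2 + 28*o/3 + 49/3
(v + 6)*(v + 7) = v^2 + 13*v + 42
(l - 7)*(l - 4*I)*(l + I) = l^3 - 7*l^2 - 3*I*l^2 + 4*l + 21*I*l - 28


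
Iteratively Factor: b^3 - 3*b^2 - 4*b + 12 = (b - 2)*(b^2 - b - 6) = (b - 2)*(b + 2)*(b - 3)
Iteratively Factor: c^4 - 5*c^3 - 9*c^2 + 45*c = (c - 5)*(c^3 - 9*c) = c*(c - 5)*(c^2 - 9) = c*(c - 5)*(c - 3)*(c + 3)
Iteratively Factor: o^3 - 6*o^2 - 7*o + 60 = (o - 4)*(o^2 - 2*o - 15) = (o - 4)*(o + 3)*(o - 5)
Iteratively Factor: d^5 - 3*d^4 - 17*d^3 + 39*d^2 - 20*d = (d - 1)*(d^4 - 2*d^3 - 19*d^2 + 20*d) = (d - 5)*(d - 1)*(d^3 + 3*d^2 - 4*d) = d*(d - 5)*(d - 1)*(d^2 + 3*d - 4) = d*(d - 5)*(d - 1)^2*(d + 4)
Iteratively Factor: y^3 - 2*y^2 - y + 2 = (y - 1)*(y^2 - y - 2) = (y - 1)*(y + 1)*(y - 2)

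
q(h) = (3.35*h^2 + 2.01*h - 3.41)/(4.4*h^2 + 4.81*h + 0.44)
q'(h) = (-8.8*h - 4.81)*(3.35*h^2 + 2.01*h - 3.41)/(4.4*h^2 + 4.81*h + 0.44)^2 + (6.7*h + 2.01)/(4.4*h^2 + 4.81*h + 0.44) = (7.2695*h^2 + 32.956*h + 17.2865)/(19.36*h^4 + 42.328*h^3 + 27.0081*h^2 + 4.2328*h + 0.1936)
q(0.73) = -0.03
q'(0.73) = 1.14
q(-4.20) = 0.82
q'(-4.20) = 0.00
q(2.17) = 0.53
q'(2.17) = 0.12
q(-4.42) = 0.82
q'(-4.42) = 0.00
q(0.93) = 0.16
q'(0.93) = 0.71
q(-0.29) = 6.35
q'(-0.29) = 24.38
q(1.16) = 0.29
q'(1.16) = 0.46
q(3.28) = 0.62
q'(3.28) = 0.05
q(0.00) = -7.75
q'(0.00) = 89.29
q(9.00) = 0.71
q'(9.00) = 0.01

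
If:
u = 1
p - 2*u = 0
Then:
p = 2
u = 1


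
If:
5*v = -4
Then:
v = -4/5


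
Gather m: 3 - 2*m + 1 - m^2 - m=-m^2 - 3*m + 4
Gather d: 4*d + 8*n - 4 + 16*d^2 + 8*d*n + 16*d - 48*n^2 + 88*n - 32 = 16*d^2 + d*(8*n + 20) - 48*n^2 + 96*n - 36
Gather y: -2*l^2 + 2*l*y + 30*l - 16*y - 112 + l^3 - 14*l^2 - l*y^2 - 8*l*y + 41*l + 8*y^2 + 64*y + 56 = l^3 - 16*l^2 + 71*l + y^2*(8 - l) + y*(48 - 6*l) - 56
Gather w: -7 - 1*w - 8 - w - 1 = -2*w - 16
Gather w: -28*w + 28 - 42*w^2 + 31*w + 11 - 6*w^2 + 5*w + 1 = -48*w^2 + 8*w + 40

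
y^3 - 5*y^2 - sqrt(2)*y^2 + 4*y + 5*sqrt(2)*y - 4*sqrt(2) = (y - 4)*(y - 1)*(y - sqrt(2))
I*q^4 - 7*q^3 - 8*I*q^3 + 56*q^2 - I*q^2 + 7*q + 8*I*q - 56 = (q - 8)*(q + 1)*(q + 7*I)*(I*q - I)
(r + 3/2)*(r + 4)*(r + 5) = r^3 + 21*r^2/2 + 67*r/2 + 30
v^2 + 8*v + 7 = (v + 1)*(v + 7)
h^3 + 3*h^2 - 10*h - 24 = (h - 3)*(h + 2)*(h + 4)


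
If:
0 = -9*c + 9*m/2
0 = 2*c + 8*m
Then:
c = 0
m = 0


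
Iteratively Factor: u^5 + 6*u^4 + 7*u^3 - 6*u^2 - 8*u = (u + 1)*(u^4 + 5*u^3 + 2*u^2 - 8*u) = (u + 1)*(u + 4)*(u^3 + u^2 - 2*u) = u*(u + 1)*(u + 4)*(u^2 + u - 2) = u*(u - 1)*(u + 1)*(u + 4)*(u + 2)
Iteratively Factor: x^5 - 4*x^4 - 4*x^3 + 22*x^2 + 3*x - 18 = (x + 1)*(x^4 - 5*x^3 + x^2 + 21*x - 18) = (x - 3)*(x + 1)*(x^3 - 2*x^2 - 5*x + 6) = (x - 3)^2*(x + 1)*(x^2 + x - 2) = (x - 3)^2*(x + 1)*(x + 2)*(x - 1)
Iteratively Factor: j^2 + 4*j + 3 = (j + 1)*(j + 3)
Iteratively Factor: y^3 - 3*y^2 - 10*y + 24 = (y + 3)*(y^2 - 6*y + 8) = (y - 4)*(y + 3)*(y - 2)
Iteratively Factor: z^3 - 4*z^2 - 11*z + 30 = (z - 5)*(z^2 + z - 6) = (z - 5)*(z - 2)*(z + 3)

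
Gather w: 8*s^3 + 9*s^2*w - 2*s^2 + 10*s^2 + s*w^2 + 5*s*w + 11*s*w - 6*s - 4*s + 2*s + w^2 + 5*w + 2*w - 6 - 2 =8*s^3 + 8*s^2 - 8*s + w^2*(s + 1) + w*(9*s^2 + 16*s + 7) - 8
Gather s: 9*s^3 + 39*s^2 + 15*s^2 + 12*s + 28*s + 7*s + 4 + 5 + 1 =9*s^3 + 54*s^2 + 47*s + 10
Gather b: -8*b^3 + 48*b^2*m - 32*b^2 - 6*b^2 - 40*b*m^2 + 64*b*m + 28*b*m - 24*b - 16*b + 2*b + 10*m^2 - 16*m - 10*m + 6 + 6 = -8*b^3 + b^2*(48*m - 38) + b*(-40*m^2 + 92*m - 38) + 10*m^2 - 26*m + 12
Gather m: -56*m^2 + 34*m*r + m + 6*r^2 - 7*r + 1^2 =-56*m^2 + m*(34*r + 1) + 6*r^2 - 7*r + 1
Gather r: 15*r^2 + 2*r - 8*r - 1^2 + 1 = 15*r^2 - 6*r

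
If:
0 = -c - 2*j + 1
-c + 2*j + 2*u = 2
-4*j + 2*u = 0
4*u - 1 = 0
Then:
No Solution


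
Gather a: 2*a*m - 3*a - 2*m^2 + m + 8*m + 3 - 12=a*(2*m - 3) - 2*m^2 + 9*m - 9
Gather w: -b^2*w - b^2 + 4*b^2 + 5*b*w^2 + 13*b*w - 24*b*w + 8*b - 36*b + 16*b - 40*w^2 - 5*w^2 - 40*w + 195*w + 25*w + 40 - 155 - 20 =3*b^2 - 12*b + w^2*(5*b - 45) + w*(-b^2 - 11*b + 180) - 135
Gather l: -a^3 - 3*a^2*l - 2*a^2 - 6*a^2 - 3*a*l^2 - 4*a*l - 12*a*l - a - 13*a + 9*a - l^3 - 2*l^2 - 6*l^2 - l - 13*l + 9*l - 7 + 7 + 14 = -a^3 - 8*a^2 - 5*a - l^3 + l^2*(-3*a - 8) + l*(-3*a^2 - 16*a - 5) + 14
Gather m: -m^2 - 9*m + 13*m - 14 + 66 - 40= -m^2 + 4*m + 12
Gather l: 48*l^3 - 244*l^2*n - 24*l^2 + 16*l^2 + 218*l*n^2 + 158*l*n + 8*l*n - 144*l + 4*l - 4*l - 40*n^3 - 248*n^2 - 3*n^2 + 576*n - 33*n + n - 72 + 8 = 48*l^3 + l^2*(-244*n - 8) + l*(218*n^2 + 166*n - 144) - 40*n^3 - 251*n^2 + 544*n - 64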